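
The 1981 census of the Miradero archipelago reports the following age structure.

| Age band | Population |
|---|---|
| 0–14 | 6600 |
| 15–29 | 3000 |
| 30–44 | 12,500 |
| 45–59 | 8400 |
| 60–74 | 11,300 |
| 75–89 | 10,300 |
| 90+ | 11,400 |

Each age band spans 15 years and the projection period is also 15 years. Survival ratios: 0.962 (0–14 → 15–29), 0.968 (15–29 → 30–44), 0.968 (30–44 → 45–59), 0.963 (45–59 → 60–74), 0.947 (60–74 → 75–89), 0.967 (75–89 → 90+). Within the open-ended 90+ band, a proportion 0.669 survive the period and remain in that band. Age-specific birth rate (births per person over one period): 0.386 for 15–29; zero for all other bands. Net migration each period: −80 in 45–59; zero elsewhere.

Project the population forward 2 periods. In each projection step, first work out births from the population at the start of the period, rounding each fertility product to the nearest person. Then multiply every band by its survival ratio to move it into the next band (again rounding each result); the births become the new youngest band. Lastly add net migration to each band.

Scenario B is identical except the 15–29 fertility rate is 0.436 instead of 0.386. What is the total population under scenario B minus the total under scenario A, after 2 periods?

461

Call the bands 1 to 7, youngest first.
— Period 1 —
Births: 3000 * 0.386 = 1158
Band 2: 6600 * 0.962 = 6349
Band 3: 3000 * 0.968 = 2904
Band 4: 12500 * 0.968 = 12100
Band 5: 8400 * 0.963 = 8089
Band 6: 11300 * 0.947 = 10701
Band 7: 10300 * 0.967 + 11400 * 0.669 = 9960 + 7627 = 17587
Net migration: Band 4 − 80 → 12020
Population now: 0–14=1158, 15–29=6349, 30–44=2904, 45–59=12020, 60–74=8089, 75–89=10701, 90+=17587
— Period 2 —
Births: 6349 * 0.386 = 2451
Band 2: 1158 * 0.962 = 1114
Band 3: 6349 * 0.968 = 6146
Band 4: 2904 * 0.968 = 2811
Band 5: 12020 * 0.963 = 11575
Band 6: 8089 * 0.947 = 7660
Band 7: 10701 * 0.967 + 17587 * 0.669 = 10348 + 11766 = 22114
Net migration: Band 4 − 80 → 2731
Population now: 0–14=2451, 15–29=1114, 30–44=6146, 45–59=2731, 60–74=11575, 75–89=7660, 90+=22114
Scenario A total after 2 periods: 53791
Scenario B projection —
— Period 1 —
Births: 3000 * 0.436 = 1308
Band 2: 6600 * 0.962 = 6349
Band 3: 3000 * 0.968 = 2904
Band 4: 12500 * 0.968 = 12100
Band 5: 8400 * 0.963 = 8089
Band 6: 11300 * 0.947 = 10701
Band 7: 10300 * 0.967 + 11400 * 0.669 = 9960 + 7627 = 17587
Net migration: Band 4 − 80 → 12020
Population now: 0–14=1308, 15–29=6349, 30–44=2904, 45–59=12020, 60–74=8089, 75–89=10701, 90+=17587
— Period 2 —
Births: 6349 * 0.436 = 2768
Band 2: 1308 * 0.962 = 1258
Band 3: 6349 * 0.968 = 6146
Band 4: 2904 * 0.968 = 2811
Band 5: 12020 * 0.963 = 11575
Band 6: 8089 * 0.947 = 7660
Band 7: 10701 * 0.967 + 17587 * 0.669 = 10348 + 11766 = 22114
Net migration: Band 4 − 80 → 2731
Population now: 0–14=2768, 15–29=1258, 30–44=6146, 45–59=2731, 60–74=11575, 75–89=7660, 90+=22114
Scenario B total after 2 periods: 54252
Difference B − A = 54252 − 53791 = 461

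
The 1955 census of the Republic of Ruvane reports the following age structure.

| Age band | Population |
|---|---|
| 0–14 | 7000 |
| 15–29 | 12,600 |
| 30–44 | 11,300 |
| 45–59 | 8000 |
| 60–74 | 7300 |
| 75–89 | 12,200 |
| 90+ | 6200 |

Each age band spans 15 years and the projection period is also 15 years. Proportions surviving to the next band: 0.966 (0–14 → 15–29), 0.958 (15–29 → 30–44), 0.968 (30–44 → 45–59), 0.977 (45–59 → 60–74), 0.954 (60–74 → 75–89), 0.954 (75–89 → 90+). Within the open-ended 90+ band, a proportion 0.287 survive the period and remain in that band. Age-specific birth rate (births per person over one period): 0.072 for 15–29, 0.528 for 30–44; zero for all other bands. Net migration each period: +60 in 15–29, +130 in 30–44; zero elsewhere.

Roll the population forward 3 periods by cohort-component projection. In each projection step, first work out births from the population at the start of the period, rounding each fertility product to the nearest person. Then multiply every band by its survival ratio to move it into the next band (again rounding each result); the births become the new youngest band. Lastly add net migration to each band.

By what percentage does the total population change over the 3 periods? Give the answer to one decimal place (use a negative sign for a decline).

Numbering the groups 1..7 from youngest to oldest:
Period 1.
Births: 12600 × 0.072 = 907 ; 11300 × 0.528 = 5966 — total 6873
Group 2: 7000 × 0.966 = 6762
Group 3: 12600 × 0.958 = 12071
Group 4: 11300 × 0.968 = 10938
Group 5: 8000 × 0.977 = 7816
Group 6: 7300 × 0.954 = 6964
Group 7: 12200 × 0.954 + 6200 × 0.287 = 11639 + 1779 = 13418
Net migration: Group 2 + 60 → 6822; Group 3 + 130 → 12201
Giving 6873 / 6822 / 12201 / 10938 / 7816 / 6964 / 13418.
Period 2.
Births: 6822 × 0.072 = 491 ; 12201 × 0.528 = 6442 — total 6933
Group 2: 6873 × 0.966 = 6639
Group 3: 6822 × 0.958 = 6535
Group 4: 12201 × 0.968 = 11811
Group 5: 10938 × 0.977 = 10686
Group 6: 7816 × 0.954 = 7456
Group 7: 6964 × 0.954 + 13418 × 0.287 = 6644 + 3851 = 10495
Net migration: Group 2 + 60 → 6699; Group 3 + 130 → 6665
Giving 6933 / 6699 / 6665 / 11811 / 10686 / 7456 / 10495.
Period 3.
Births: 6699 × 0.072 = 482 ; 6665 × 0.528 = 3519 — total 4001
Group 2: 6933 × 0.966 = 6697
Group 3: 6699 × 0.958 = 6418
Group 4: 6665 × 0.968 = 6452
Group 5: 11811 × 0.977 = 11539
Group 6: 10686 × 0.954 = 10194
Group 7: 7456 × 0.954 + 10495 × 0.287 = 7113 + 3012 = 10125
Net migration: Group 2 + 60 → 6757; Group 3 + 130 → 6548
Giving 4001 / 6757 / 6548 / 6452 / 11539 / 10194 / 10125.
Total: 64600 → 55616; change = -8984; percentage change = -13.9%

-13.9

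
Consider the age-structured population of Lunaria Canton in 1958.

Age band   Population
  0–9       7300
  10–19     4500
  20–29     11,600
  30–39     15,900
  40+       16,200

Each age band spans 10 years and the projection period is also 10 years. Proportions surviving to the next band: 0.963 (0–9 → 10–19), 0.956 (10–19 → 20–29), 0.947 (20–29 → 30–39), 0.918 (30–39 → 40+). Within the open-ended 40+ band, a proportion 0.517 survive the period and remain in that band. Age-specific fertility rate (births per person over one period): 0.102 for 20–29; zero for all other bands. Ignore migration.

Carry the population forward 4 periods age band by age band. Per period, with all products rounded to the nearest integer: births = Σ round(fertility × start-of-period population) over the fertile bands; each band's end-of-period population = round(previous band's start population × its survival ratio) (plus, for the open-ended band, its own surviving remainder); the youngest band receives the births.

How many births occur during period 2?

Numbering the bands 1..5 from youngest to oldest:
— Period 1 —
Births: 11600 × 0.102 = 1183
Band 2: 7300 × 0.963 = 7030
Band 3: 4500 × 0.956 = 4302
Band 4: 11600 × 0.947 = 10985
Band 5: 15900 × 0.918 + 16200 × 0.517 = 14596 + 8375 = 22971
Giving 1183 / 7030 / 4302 / 10985 / 22971.
— Period 2 —
Births: 4302 × 0.102 = 439
Band 2: 1183 × 0.963 = 1139
Band 3: 7030 × 0.956 = 6721
Band 4: 4302 × 0.947 = 4074
Band 5: 10985 × 0.918 + 22971 × 0.517 = 10084 + 11876 = 21960
Giving 439 / 1139 / 6721 / 4074 / 21960.

439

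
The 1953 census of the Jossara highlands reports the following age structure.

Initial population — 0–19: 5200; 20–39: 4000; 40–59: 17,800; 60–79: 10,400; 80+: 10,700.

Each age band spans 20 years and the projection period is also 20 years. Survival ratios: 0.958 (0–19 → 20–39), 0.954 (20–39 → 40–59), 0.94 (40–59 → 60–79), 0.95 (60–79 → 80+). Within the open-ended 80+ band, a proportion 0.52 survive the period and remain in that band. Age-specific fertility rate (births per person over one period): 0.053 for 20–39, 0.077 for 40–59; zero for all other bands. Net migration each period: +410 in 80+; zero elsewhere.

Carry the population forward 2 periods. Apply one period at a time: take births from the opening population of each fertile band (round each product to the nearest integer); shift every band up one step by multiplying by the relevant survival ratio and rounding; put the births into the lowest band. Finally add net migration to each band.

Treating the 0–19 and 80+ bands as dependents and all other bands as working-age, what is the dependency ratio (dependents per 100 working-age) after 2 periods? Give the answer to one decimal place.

254.7

(Groups numbered youngest = 1 to oldest = 5.)
[period 1]
Births: 4000 * 0.053 = 212, 17800 * 0.077 = 1371 — total 1583
Group 2: 5200 * 0.958 = 4982
Group 3: 4000 * 0.954 = 3816
Group 4: 17800 * 0.94 = 16732
Group 5: 10400 * 0.95 + 10700 * 0.52 = 9880 + 5564 = 15444
Net migration: Group 5 + 410 → 15854
→ [1583, 4982, 3816, 16732, 15854]
[period 2]
Births: 4982 * 0.053 = 264, 3816 * 0.077 = 294 — total 558
Group 2: 1583 * 0.958 = 1517
Group 3: 4982 * 0.954 = 4753
Group 4: 3816 * 0.94 = 3587
Group 5: 16732 * 0.95 + 15854 * 0.52 = 15895 + 8244 = 24139
Net migration: Group 5 + 410 → 24549
→ [558, 1517, 4753, 3587, 24549]
Dependents (band 0–19 + band 80+) = 558 + 24549 = 25107; working-age = 9857; ratio = 25107/9857 × 100 = 254.7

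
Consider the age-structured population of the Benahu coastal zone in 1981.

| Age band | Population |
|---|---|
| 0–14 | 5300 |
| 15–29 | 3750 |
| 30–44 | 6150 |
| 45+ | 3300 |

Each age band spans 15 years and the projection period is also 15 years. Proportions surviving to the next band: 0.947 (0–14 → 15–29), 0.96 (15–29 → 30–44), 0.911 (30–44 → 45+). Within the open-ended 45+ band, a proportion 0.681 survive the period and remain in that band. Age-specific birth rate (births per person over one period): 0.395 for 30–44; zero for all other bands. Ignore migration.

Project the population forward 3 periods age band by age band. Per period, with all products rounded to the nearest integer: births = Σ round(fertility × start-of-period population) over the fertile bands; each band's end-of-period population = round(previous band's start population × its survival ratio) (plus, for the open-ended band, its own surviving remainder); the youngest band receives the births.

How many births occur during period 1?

— Period 1 —
Births: 6150 * 0.395 = 2429
15–29: 5300 * 0.947 = 5019
30–44: 3750 * 0.96 = 3600
45+: 6150 * 0.911 + 3300 * 0.681 = 5603 + 2247 = 7850
End of period: [2429, 5019, 3600, 7850]

2429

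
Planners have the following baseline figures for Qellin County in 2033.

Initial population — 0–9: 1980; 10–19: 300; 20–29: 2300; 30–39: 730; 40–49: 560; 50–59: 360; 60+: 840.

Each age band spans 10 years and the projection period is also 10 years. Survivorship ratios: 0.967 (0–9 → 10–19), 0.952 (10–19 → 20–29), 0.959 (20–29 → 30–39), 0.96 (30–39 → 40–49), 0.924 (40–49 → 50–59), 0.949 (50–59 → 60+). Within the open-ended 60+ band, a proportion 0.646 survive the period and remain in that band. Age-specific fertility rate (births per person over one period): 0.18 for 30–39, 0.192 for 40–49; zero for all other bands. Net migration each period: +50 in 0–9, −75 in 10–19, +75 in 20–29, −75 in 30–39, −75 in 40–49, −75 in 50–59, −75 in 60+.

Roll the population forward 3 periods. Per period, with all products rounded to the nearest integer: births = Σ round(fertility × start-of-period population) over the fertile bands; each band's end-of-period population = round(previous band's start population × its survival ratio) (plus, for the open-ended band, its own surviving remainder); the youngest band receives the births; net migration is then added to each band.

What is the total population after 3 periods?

Call the groups 1 to 7, youngest first.
Period 1:
Births: 730 * 0.18 = 131 ; 560 * 0.192 = 108 → total 239
Group 2: 1980 * 0.967 = 1915
Group 3: 300 * 0.952 = 286
Group 4: 2300 * 0.959 = 2206
Group 5: 730 * 0.96 = 701
Group 6: 560 * 0.924 = 517
Group 7: 360 * 0.949 + 840 * 0.646 = 342 + 543 = 885
Net migration: Group 1 + 50 → 289; Group 2 − 75 → 1840; Group 3 + 75 → 361; Group 4 − 75 → 2131; Group 5 − 75 → 626; Group 6 − 75 → 442; Group 7 − 75 → 810
Giving 289 / 1840 / 361 / 2131 / 626 / 442 / 810.
Period 2:
Births: 2131 * 0.18 = 384 ; 626 * 0.192 = 120 → total 504
Group 2: 289 * 0.967 = 279
Group 3: 1840 * 0.952 = 1752
Group 4: 361 * 0.959 = 346
Group 5: 2131 * 0.96 = 2046
Group 6: 626 * 0.924 = 578
Group 7: 442 * 0.949 + 810 * 0.646 = 419 + 523 = 942
Net migration: Group 1 + 50 → 554; Group 2 − 75 → 204; Group 3 + 75 → 1827; Group 4 − 75 → 271; Group 5 − 75 → 1971; Group 6 − 75 → 503; Group 7 − 75 → 867
Giving 554 / 204 / 1827 / 271 / 1971 / 503 / 867.
Period 3:
Births: 271 * 0.18 = 49 ; 1971 * 0.192 = 378 → total 427
Group 2: 554 * 0.967 = 536
Group 3: 204 * 0.952 = 194
Group 4: 1827 * 0.959 = 1752
Group 5: 271 * 0.96 = 260
Group 6: 1971 * 0.924 = 1821
Group 7: 503 * 0.949 + 867 * 0.646 = 477 + 560 = 1037
Net migration: Group 1 + 50 → 477; Group 2 − 75 → 461; Group 3 + 75 → 269; Group 4 − 75 → 1677; Group 5 − 75 → 185; Group 6 − 75 → 1746; Group 7 − 75 → 962
Giving 477 / 461 / 269 / 1677 / 185 / 1746 / 962.
Total after period 3: 477 + 461 + 269 + 1677 + 185 + 1746 + 962 = 5777

5777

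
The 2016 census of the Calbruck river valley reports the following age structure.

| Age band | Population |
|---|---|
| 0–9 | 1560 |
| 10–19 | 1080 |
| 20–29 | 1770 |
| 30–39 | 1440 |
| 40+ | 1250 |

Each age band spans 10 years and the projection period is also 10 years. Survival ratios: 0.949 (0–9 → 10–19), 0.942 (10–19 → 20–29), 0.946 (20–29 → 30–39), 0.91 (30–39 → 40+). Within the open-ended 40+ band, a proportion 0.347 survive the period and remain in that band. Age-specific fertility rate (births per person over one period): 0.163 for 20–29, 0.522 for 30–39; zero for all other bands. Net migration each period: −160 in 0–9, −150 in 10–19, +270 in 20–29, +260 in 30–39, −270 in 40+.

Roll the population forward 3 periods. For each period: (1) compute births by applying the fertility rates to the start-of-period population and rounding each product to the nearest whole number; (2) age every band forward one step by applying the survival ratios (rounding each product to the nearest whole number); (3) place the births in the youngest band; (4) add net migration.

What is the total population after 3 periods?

Call the groups 1 to 5, youngest first.
[period 1]
Births: 1770 × 0.163 = 289  |  1440 × 0.522 = 752 ⇒ total 1041
Group 2: 1560 × 0.949 = 1480
Group 3: 1080 × 0.942 = 1017
Group 4: 1770 × 0.946 = 1674
Group 5: 1440 × 0.91 + 1250 × 0.347 = 1310 + 434 = 1744
Net migration: Group 1 − 160 → 881; Group 2 − 150 → 1330; Group 3 + 270 → 1287; Group 4 + 260 → 1934; Group 5 − 270 → 1474
Population now: 0–9=881, 10–19=1330, 20–29=1287, 30–39=1934, 40+=1474
[period 2]
Births: 1287 × 0.163 = 210  |  1934 × 0.522 = 1010 ⇒ total 1220
Group 2: 881 × 0.949 = 836
Group 3: 1330 × 0.942 = 1253
Group 4: 1287 × 0.946 = 1218
Group 5: 1934 × 0.91 + 1474 × 0.347 = 1760 + 511 = 2271
Net migration: Group 1 − 160 → 1060; Group 2 − 150 → 686; Group 3 + 270 → 1523; Group 4 + 260 → 1478; Group 5 − 270 → 2001
Population now: 0–9=1060, 10–19=686, 20–29=1523, 30–39=1478, 40+=2001
[period 3]
Births: 1523 × 0.163 = 248  |  1478 × 0.522 = 772 ⇒ total 1020
Group 2: 1060 × 0.949 = 1006
Group 3: 686 × 0.942 = 646
Group 4: 1523 × 0.946 = 1441
Group 5: 1478 × 0.91 + 2001 × 0.347 = 1345 + 694 = 2039
Net migration: Group 1 − 160 → 860; Group 2 − 150 → 856; Group 3 + 270 → 916; Group 4 + 260 → 1701; Group 5 − 270 → 1769
Population now: 0–9=860, 10–19=856, 20–29=916, 30–39=1701, 40+=1769
Total after period 3: 860 + 856 + 916 + 1701 + 1769 = 6102

6102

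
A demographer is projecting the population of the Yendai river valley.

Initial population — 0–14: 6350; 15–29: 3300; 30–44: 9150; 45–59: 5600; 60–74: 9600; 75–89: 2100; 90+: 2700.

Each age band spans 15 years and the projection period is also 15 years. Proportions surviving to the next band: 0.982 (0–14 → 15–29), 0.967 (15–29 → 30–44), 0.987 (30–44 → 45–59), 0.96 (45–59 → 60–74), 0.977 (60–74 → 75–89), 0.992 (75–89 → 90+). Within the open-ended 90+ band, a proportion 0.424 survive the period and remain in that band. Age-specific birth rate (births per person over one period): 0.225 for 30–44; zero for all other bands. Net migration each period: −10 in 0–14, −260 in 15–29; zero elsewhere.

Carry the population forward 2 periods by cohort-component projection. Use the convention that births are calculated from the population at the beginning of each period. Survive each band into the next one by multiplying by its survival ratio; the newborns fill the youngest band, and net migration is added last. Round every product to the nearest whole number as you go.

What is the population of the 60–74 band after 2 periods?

8670

After projecting period 1:
Births: 9150 × 0.225 = 2059
15–29: 6350 × 0.982 = 6236
30–44: 3300 × 0.967 = 3191
45–59: 9150 × 0.987 = 9031
60–74: 5600 × 0.96 = 5376
75–89: 9600 × 0.977 = 9379
90+: 2100 × 0.992 + 2700 × 0.424 = 2083 + 1145 = 3228
Net migration: 0–14 − 10 → 2049; 15–29 − 260 → 5976
Giving 2049 / 5976 / 3191 / 9031 / 5376 / 9379 / 3228.
After projecting period 2:
Births: 3191 × 0.225 = 718
15–29: 2049 × 0.982 = 2012
30–44: 5976 × 0.967 = 5779
45–59: 3191 × 0.987 = 3150
60–74: 9031 × 0.96 = 8670
75–89: 5376 × 0.977 = 5252
90+: 9379 × 0.992 + 3228 × 0.424 = 9304 + 1369 = 10673
Net migration: 0–14 − 10 → 708; 15–29 − 260 → 1752
Giving 708 / 1752 / 5779 / 3150 / 8670 / 5252 / 10673.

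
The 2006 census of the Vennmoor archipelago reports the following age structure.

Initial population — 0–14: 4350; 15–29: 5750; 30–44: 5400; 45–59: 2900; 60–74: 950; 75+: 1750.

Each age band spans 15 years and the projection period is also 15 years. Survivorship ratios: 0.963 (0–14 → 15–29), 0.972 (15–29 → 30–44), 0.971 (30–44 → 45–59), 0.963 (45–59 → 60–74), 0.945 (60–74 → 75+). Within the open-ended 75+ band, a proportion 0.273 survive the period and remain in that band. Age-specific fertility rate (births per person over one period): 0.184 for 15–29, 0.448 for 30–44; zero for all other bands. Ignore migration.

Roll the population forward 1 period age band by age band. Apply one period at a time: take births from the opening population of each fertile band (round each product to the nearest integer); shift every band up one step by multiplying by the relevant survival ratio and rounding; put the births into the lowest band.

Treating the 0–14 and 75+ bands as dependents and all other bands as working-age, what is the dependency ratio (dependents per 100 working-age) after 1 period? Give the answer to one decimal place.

27.2

Numbering the bands 1..6 from youngest to oldest:
— Period 1 —
Births: 5750 * 0.184 = 1058, 5400 * 0.448 = 2419 — total 3477
Band 2: 4350 * 0.963 = 4189
Band 3: 5750 * 0.972 = 5589
Band 4: 5400 * 0.971 = 5243
Band 5: 2900 * 0.963 = 2793
Band 6: 950 * 0.945 + 1750 * 0.273 = 898 + 478 = 1376
→ [3477, 4189, 5589, 5243, 2793, 1376]
Dependents (band 0–14 + band 75+) = 3477 + 1376 = 4853; working-age = 17814; ratio = 4853/17814 × 100 = 27.2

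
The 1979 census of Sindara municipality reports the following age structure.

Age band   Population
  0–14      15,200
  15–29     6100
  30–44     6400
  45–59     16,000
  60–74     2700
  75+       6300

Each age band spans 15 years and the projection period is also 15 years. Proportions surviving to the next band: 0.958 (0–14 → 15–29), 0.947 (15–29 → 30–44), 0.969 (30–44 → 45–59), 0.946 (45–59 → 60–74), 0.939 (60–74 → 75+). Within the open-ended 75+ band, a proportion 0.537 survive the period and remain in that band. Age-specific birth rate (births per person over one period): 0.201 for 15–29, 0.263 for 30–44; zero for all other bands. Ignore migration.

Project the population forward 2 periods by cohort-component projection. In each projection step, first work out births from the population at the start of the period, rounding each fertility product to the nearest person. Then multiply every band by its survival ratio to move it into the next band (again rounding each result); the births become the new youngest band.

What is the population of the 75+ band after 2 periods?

Call the bands 1 to 6, youngest first.
— Period 1 —
Births: 6100 × 0.201 = 1226  |  6400 × 0.263 = 1683 → 2909
Band 2: 15200 × 0.958 = 14562
Band 3: 6100 × 0.947 = 5777
Band 4: 6400 × 0.969 = 6202
Band 5: 16000 × 0.946 = 15136
Band 6: 2700 × 0.939 + 6300 × 0.537 = 2535 + 3383 = 5918
Population now: 0–14=2909, 15–29=14562, 30–44=5777, 45–59=6202, 60–74=15136, 75+=5918
— Period 2 —
Births: 14562 × 0.201 = 2927  |  5777 × 0.263 = 1519 → 4446
Band 2: 2909 × 0.958 = 2787
Band 3: 14562 × 0.947 = 13790
Band 4: 5777 × 0.969 = 5598
Band 5: 6202 × 0.946 = 5867
Band 6: 15136 × 0.939 + 5918 × 0.537 = 14213 + 3178 = 17391
Population now: 0–14=4446, 15–29=2787, 30–44=13790, 45–59=5598, 60–74=5867, 75+=17391

17391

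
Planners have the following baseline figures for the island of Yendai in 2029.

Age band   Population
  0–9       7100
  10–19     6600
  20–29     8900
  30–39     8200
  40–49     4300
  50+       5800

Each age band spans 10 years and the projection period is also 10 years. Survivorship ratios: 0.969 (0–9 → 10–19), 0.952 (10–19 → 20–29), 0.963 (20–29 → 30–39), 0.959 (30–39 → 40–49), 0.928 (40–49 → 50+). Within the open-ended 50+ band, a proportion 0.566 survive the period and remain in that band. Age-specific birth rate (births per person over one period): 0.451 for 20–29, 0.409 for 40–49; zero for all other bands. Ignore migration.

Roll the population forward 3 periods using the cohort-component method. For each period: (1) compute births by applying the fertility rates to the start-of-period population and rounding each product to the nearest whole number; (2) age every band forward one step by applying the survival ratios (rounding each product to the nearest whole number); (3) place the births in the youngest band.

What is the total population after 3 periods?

43703

Let group 1 be 0–9 through group 6 = 50+.
[period 1]
Births: 8900 × 0.451 = 4014, 4300 × 0.409 = 1759 — total 5773
Group 2: 7100 × 0.969 = 6880
Group 3: 6600 × 0.952 = 6283
Group 4: 8900 × 0.963 = 8571
Group 5: 8200 × 0.959 = 7864
Group 6: 4300 × 0.928 + 5800 × 0.566 = 3990 + 3283 = 7273
End of period: [5773, 6880, 6283, 8571, 7864, 7273]
[period 2]
Births: 6283 × 0.451 = 2834, 7864 × 0.409 = 3216 — total 6050
Group 2: 5773 × 0.969 = 5594
Group 3: 6880 × 0.952 = 6550
Group 4: 6283 × 0.963 = 6051
Group 5: 8571 × 0.959 = 8220
Group 6: 7864 × 0.928 + 7273 × 0.566 = 7298 + 4117 = 11415
End of period: [6050, 5594, 6550, 6051, 8220, 11415]
[period 3]
Births: 6550 × 0.451 = 2954, 8220 × 0.409 = 3362 — total 6316
Group 2: 6050 × 0.969 = 5862
Group 3: 5594 × 0.952 = 5325
Group 4: 6550 × 0.963 = 6308
Group 5: 6051 × 0.959 = 5803
Group 6: 8220 × 0.928 + 11415 × 0.566 = 7628 + 6461 = 14089
End of period: [6316, 5862, 5325, 6308, 5803, 14089]
Total after period 3: 6316 + 5862 + 5325 + 6308 + 5803 + 14089 = 43703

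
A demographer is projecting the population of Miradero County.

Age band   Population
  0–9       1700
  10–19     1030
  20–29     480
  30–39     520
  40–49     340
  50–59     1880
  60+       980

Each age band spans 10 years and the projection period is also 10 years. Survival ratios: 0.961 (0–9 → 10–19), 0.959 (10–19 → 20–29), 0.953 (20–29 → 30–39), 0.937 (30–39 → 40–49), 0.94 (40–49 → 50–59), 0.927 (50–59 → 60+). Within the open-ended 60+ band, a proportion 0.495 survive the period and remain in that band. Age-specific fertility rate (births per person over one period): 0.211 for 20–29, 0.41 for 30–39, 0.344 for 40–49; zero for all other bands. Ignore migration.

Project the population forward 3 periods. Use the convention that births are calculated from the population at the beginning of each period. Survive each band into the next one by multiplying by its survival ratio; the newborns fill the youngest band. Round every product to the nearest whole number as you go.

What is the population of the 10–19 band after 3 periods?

Period 1.
Births: 480 * 0.211 = 101  |  520 * 0.41 = 213  |  340 * 0.344 = 117 → total 431
10–19: 1700 * 0.961 = 1634
20–29: 1030 * 0.959 = 988
30–39: 480 * 0.953 = 457
40–49: 520 * 0.937 = 487
50–59: 340 * 0.94 = 320
60+: 1880 * 0.927 + 980 * 0.495 = 1743 + 485 = 2228
End of period: [431, 1634, 988, 457, 487, 320, 2228]
Period 2.
Births: 988 * 0.211 = 208  |  457 * 0.41 = 187  |  487 * 0.344 = 168 → total 563
10–19: 431 * 0.961 = 414
20–29: 1634 * 0.959 = 1567
30–39: 988 * 0.953 = 942
40–49: 457 * 0.937 = 428
50–59: 487 * 0.94 = 458
60+: 320 * 0.927 + 2228 * 0.495 = 297 + 1103 = 1400
End of period: [563, 414, 1567, 942, 428, 458, 1400]
Period 3.
Births: 1567 * 0.211 = 331  |  942 * 0.41 = 386  |  428 * 0.344 = 147 → total 864
10–19: 563 * 0.961 = 541
20–29: 414 * 0.959 = 397
30–39: 1567 * 0.953 = 1493
40–49: 942 * 0.937 = 883
50–59: 428 * 0.94 = 402
60+: 458 * 0.927 + 1400 * 0.495 = 425 + 693 = 1118
End of period: [864, 541, 397, 1493, 883, 402, 1118]

541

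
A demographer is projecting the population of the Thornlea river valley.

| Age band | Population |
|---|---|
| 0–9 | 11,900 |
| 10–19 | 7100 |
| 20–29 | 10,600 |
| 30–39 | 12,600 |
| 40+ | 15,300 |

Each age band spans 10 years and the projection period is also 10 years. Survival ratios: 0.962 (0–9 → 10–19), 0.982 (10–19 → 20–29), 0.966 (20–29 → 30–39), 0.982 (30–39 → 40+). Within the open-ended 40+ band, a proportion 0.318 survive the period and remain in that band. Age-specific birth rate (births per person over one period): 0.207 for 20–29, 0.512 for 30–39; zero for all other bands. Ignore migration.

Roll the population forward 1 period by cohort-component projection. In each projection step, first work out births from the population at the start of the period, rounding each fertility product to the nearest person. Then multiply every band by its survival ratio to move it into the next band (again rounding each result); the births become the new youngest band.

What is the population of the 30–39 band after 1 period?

10240

[period 1]
Births: 10600 × 0.207 = 2194, 12600 × 0.512 = 6451 → 8645
10–19: 11900 × 0.962 = 11448
20–29: 7100 × 0.982 = 6972
30–39: 10600 × 0.966 = 10240
40+: 12600 × 0.982 + 15300 × 0.318 = 12373 + 4865 = 17238
Population now: 0–9=8645, 10–19=11448, 20–29=6972, 30–39=10240, 40+=17238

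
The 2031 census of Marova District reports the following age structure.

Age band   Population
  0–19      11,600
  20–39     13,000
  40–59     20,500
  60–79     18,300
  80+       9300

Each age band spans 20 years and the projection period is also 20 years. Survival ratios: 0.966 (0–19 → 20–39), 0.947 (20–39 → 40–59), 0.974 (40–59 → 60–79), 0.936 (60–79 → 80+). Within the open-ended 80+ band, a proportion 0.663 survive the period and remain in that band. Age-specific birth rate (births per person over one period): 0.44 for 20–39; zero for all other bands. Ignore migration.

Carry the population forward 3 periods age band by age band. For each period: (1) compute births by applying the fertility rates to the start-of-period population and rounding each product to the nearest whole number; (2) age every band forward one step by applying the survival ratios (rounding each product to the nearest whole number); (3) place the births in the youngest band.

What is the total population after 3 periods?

After projecting period 1:
Births: 13000 * 0.44 = 5720
20–39: 11600 * 0.966 = 11206
40–59: 13000 * 0.947 = 12311
60–79: 20500 * 0.974 = 19967
80+: 18300 * 0.936 + 9300 * 0.663 = 17129 + 6166 = 23295
End of period: [5720, 11206, 12311, 19967, 23295]
After projecting period 2:
Births: 11206 * 0.44 = 4931
20–39: 5720 * 0.966 = 5526
40–59: 11206 * 0.947 = 10612
60–79: 12311 * 0.974 = 11991
80+: 19967 * 0.936 + 23295 * 0.663 = 18689 + 15445 = 34134
End of period: [4931, 5526, 10612, 11991, 34134]
After projecting period 3:
Births: 5526 * 0.44 = 2431
20–39: 4931 * 0.966 = 4763
40–59: 5526 * 0.947 = 5233
60–79: 10612 * 0.974 = 10336
80+: 11991 * 0.936 + 34134 * 0.663 = 11224 + 22631 = 33855
End of period: [2431, 4763, 5233, 10336, 33855]
Total after period 3: 2431 + 4763 + 5233 + 10336 + 33855 = 56618

56618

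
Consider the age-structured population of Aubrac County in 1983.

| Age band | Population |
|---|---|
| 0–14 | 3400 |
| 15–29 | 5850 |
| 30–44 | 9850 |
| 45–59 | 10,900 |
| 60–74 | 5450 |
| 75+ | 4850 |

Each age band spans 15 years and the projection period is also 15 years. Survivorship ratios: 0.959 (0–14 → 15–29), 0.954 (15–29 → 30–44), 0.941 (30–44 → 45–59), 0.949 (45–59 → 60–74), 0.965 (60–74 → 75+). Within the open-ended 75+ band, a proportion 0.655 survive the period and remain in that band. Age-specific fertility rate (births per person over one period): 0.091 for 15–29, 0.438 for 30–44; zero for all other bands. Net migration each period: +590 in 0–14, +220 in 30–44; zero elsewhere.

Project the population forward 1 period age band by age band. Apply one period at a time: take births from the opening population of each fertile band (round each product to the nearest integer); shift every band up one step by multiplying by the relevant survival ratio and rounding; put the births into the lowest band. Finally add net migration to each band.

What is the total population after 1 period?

42547

[period 1]
Births: 5850 × 0.091 = 532, 9850 × 0.438 = 4314 ⇒ total 4846
15–29: 3400 × 0.959 = 3261
30–44: 5850 × 0.954 = 5581
45–59: 9850 × 0.941 = 9269
60–74: 10900 × 0.949 = 10344
75+: 5450 × 0.965 + 4850 × 0.655 = 5259 + 3177 = 8436
Net migration: 0–14 + 590 → 5436; 30–44 + 220 → 5801
→ [5436, 3261, 5801, 9269, 10344, 8436]
Total after period 1: 5436 + 3261 + 5801 + 9269 + 10344 + 8436 = 42547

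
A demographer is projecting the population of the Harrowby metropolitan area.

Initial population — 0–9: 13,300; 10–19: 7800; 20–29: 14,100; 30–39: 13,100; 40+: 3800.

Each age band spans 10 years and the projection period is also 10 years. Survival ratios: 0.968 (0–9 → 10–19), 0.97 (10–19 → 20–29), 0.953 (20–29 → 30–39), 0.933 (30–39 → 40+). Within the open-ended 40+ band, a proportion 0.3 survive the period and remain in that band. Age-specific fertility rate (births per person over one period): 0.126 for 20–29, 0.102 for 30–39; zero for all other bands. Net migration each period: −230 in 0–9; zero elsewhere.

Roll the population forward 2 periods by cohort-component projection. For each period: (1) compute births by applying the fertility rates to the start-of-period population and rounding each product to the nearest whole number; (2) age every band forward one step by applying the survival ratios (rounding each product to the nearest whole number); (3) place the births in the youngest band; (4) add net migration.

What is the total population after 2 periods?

41129

(Groups numbered youngest = 1 to oldest = 5.)
— Period 1 —
Births: 14100 × 0.126 = 1777 ; 13100 × 0.102 = 1336 — total 3113
Group 2: 13300 × 0.968 = 12874
Group 3: 7800 × 0.97 = 7566
Group 4: 14100 × 0.953 = 13437
Group 5: 13100 × 0.933 + 3800 × 0.3 = 12222 + 1140 = 13362
Net migration: Group 1 − 230 → 2883
End of period: [2883, 12874, 7566, 13437, 13362]
— Period 2 —
Births: 7566 × 0.126 = 953 ; 13437 × 0.102 = 1371 — total 2324
Group 2: 2883 × 0.968 = 2791
Group 3: 12874 × 0.97 = 12488
Group 4: 7566 × 0.953 = 7210
Group 5: 13437 × 0.933 + 13362 × 0.3 = 12537 + 4009 = 16546
Net migration: Group 1 − 230 → 2094
End of period: [2094, 2791, 12488, 7210, 16546]
Total after period 2: 2094 + 2791 + 12488 + 7210 + 16546 = 41129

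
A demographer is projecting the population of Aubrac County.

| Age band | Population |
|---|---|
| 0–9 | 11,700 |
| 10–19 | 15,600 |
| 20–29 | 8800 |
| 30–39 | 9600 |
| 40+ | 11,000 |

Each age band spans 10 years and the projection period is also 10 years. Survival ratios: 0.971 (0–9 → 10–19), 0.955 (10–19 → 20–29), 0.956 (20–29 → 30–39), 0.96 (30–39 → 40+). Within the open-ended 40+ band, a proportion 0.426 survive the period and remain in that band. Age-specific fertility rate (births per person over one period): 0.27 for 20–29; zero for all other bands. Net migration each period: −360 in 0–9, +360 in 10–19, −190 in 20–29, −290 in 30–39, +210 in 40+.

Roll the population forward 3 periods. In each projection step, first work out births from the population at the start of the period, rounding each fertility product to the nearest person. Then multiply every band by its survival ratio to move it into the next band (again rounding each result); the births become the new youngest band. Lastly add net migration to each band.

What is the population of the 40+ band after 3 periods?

[period 1]
Births: 8800 * 0.27 = 2376
10–19: 11700 * 0.971 = 11361
20–29: 15600 * 0.955 = 14898
30–39: 8800 * 0.956 = 8413
40+: 9600 * 0.96 + 11000 * 0.426 = 9216 + 4686 = 13902
Net migration: 0–9 − 360 → 2016; 10–19 + 360 → 11721; 20–29 − 190 → 14708; 30–39 − 290 → 8123; 40+ + 210 → 14112
Population now: 0–9=2016, 10–19=11721, 20–29=14708, 30–39=8123, 40+=14112
[period 2]
Births: 14708 * 0.27 = 3971
10–19: 2016 * 0.971 = 1958
20–29: 11721 * 0.955 = 11194
30–39: 14708 * 0.956 = 14061
40+: 8123 * 0.96 + 14112 * 0.426 = 7798 + 6012 = 13810
Net migration: 0–9 − 360 → 3611; 10–19 + 360 → 2318; 20–29 − 190 → 11004; 30–39 − 290 → 13771; 40+ + 210 → 14020
Population now: 0–9=3611, 10–19=2318, 20–29=11004, 30–39=13771, 40+=14020
[period 3]
Births: 11004 * 0.27 = 2971
10–19: 3611 * 0.971 = 3506
20–29: 2318 * 0.955 = 2214
30–39: 11004 * 0.956 = 10520
40+: 13771 * 0.96 + 14020 * 0.426 = 13220 + 5973 = 19193
Net migration: 0–9 − 360 → 2611; 10–19 + 360 → 3866; 20–29 − 190 → 2024; 30–39 − 290 → 10230; 40+ + 210 → 19403
Population now: 0–9=2611, 10–19=3866, 20–29=2024, 30–39=10230, 40+=19403

19403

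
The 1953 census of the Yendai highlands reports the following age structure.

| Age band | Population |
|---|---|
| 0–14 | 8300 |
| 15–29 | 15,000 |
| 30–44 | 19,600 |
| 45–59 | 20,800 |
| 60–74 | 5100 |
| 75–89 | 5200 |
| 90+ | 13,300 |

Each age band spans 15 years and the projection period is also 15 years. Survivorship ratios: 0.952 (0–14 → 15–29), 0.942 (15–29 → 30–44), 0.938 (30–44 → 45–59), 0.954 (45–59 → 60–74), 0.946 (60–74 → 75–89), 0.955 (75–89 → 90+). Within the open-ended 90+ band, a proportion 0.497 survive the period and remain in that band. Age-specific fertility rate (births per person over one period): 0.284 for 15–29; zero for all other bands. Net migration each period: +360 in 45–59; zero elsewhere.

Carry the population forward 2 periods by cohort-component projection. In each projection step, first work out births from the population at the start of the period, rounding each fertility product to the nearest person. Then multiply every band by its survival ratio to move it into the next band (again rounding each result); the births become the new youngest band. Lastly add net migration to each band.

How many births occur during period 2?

[period 1]
Births: 15000 × 0.284 = 4260
15–29: 8300 × 0.952 = 7902
30–44: 15000 × 0.942 = 14130
45–59: 19600 × 0.938 = 18385
60–74: 20800 × 0.954 = 19843
75–89: 5100 × 0.946 = 4825
90+: 5200 × 0.955 + 13300 × 0.497 = 4966 + 6610 = 11576
Net migration: 45–59 + 360 → 18745
End of period: [4260, 7902, 14130, 18745, 19843, 4825, 11576]
[period 2]
Births: 7902 × 0.284 = 2244
15–29: 4260 × 0.952 = 4056
30–44: 7902 × 0.942 = 7444
45–59: 14130 × 0.938 = 13254
60–74: 18745 × 0.954 = 17883
75–89: 19843 × 0.946 = 18771
90+: 4825 × 0.955 + 11576 × 0.497 = 4608 + 5753 = 10361
Net migration: 45–59 + 360 → 13614
End of period: [2244, 4056, 7444, 13614, 17883, 18771, 10361]

2244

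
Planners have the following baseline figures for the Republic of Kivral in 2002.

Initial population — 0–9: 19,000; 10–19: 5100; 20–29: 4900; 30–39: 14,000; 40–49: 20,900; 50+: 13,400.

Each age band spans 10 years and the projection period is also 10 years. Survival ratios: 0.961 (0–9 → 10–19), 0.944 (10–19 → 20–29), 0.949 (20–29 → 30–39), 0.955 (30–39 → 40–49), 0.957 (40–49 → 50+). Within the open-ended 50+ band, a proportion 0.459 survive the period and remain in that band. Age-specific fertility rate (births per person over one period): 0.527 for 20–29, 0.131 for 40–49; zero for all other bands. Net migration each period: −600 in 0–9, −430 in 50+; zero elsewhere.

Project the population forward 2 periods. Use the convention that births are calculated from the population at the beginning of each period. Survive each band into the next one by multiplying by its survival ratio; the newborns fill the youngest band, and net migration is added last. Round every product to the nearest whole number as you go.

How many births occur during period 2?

Period 1:
Births: 4900 × 0.527 = 2582  |  20900 × 0.131 = 2738 — total 5320
10–19: 19000 × 0.961 = 18259
20–29: 5100 × 0.944 = 4814
30–39: 4900 × 0.949 = 4650
40–49: 14000 × 0.955 = 13370
50+: 20900 × 0.957 + 13400 × 0.459 = 20001 + 6151 = 26152
Net migration: 0–9 − 600 → 4720; 50+ − 430 → 25722
Giving 4720 / 18259 / 4814 / 4650 / 13370 / 25722.
Period 2:
Births: 4814 × 0.527 = 2537  |  13370 × 0.131 = 1751 — total 4288
10–19: 4720 × 0.961 = 4536
20–29: 18259 × 0.944 = 17236
30–39: 4814 × 0.949 = 4568
40–49: 4650 × 0.955 = 4441
50+: 13370 × 0.957 + 25722 × 0.459 = 12795 + 11806 = 24601
Net migration: 0–9 − 600 → 3688; 50+ − 430 → 24171
Giving 3688 / 4536 / 17236 / 4568 / 4441 / 24171.

4288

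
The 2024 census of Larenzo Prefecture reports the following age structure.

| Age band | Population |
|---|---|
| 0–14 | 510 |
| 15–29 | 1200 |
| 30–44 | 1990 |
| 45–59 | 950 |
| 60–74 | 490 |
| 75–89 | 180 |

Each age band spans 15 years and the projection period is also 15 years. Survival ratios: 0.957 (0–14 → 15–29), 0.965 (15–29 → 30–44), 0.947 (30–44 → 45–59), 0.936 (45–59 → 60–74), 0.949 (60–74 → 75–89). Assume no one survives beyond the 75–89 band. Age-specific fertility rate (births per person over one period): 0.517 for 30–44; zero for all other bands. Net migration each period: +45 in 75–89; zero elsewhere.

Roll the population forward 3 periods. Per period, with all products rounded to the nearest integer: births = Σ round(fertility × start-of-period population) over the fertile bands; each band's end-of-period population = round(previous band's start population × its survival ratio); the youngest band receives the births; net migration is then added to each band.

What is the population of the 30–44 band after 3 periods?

(Groups numbered youngest = 1 to oldest = 6.)
— Period 1 —
Births: 1990 * 0.517 = 1029
Group 2: 510 * 0.957 = 488
Group 3: 1200 * 0.965 = 1158
Group 4: 1990 * 0.947 = 1885
Group 5: 950 * 0.936 = 889
Group 6: 490 * 0.949 = 465
Net migration: Group 6 + 45 → 510
Giving 1029 / 488 / 1158 / 1885 / 889 / 510.
— Period 2 —
Births: 1158 * 0.517 = 599
Group 2: 1029 * 0.957 = 985
Group 3: 488 * 0.965 = 471
Group 4: 1158 * 0.947 = 1097
Group 5: 1885 * 0.936 = 1764
Group 6: 889 * 0.949 = 844
Net migration: Group 6 + 45 → 889
Giving 599 / 985 / 471 / 1097 / 1764 / 889.
— Period 3 —
Births: 471 * 0.517 = 244
Group 2: 599 * 0.957 = 573
Group 3: 985 * 0.965 = 951
Group 4: 471 * 0.947 = 446
Group 5: 1097 * 0.936 = 1027
Group 6: 1764 * 0.949 = 1674
Net migration: Group 6 + 45 → 1719
Giving 244 / 573 / 951 / 446 / 1027 / 1719.

951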